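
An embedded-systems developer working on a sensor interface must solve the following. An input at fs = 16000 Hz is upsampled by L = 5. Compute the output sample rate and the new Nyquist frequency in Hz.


Step 1 — output sample rate after interpolation by L:
fs_out = L * fs_in = 5 * 16000 = 80000 Hz

Step 2 — Nyquist frequency of the output stream:
f_Nyq = fs_out / 2 = 80000 / 2 = 40000.0 Hz

fs_out = 80000 Hz; f_Nyquist = 40000.0 Hz


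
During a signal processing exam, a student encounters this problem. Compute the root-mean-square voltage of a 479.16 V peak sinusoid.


RMS voltage for a sinusoidal waveform:
V_rms = V_peak / sqrt(2)
      = 479.16 / 1.414214
      = 338.817 V

338.817 V


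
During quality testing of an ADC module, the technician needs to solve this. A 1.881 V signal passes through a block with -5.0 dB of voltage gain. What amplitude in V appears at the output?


Output voltage from dB gain:
V_out = V_in * 10^(gain_dB / 20)
      = 1.881 * 10^(-5.0 / 20)
      = 1.881 * 0.562341
      = 1.0578 V

1.0578 V


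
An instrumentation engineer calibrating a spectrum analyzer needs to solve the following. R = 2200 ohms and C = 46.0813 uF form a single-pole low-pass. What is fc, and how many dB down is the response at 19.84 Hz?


Step 1 — cutoff frequency:
fc = 1 / (2*pi*R*C)
C = 46.0813 uF = 4.60813e-05 F
fc = 1 / (2*pi*2200*4.60813e-05)
   = 1.5699 Hz

Step 2 — magnitude at f = 19.84 Hz:
|H(f)| = 1 / sqrt(1 + (f/fc)^2)
f/fc = 19.84 / 1.5699 = 12.637748
|H| = 1 / sqrt(1 + 159.712675) = 0.0788815
|H|_dB = 20*log10(0.0788815) = -22.06 dB

fc = 1.5699 Hz; |H(19.84 Hz)| = -22.06 dB


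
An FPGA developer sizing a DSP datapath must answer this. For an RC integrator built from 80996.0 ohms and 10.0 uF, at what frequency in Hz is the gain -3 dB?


Cutoff frequency of a first-order RC filter:
fc = 1 / (2 * pi * R * C)
C = 10.0 uF = 1e-05 F
fc = 1 / (2 * pi * 80996.0 * 1e-05)
   = 1 / 5.0891287714032
   = 0.196497 Hz

0.196497 Hz


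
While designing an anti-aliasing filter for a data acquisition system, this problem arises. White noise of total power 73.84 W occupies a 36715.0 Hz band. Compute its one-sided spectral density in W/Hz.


Power spectral density:
PSD = P / BW
    = 73.84 / 36715.0
    = 0.00201117 W/Hz

0.00201117 W/Hz


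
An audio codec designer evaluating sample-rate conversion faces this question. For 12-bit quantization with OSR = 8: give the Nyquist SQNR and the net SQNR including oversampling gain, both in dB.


Step 1 — baseline SQNR at Nyquist:
SQNR_base = 6.02*N + 1.76
          = 6.02*12 + 1.76
          = 74.0 dB

Step 2 — oversampling processing gain:
G = 10*log10(OSR) = 10*log10(8) = 9.03 dB

Step 3 — total:
SQNR_total = 74.0 + 9.03 = 83.03 dB

Base SQNR = 74.0 dB; oversampled SQNR = 83.03 dB


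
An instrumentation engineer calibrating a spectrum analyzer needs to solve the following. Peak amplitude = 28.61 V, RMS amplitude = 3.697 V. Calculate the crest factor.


Crest factor is the ratio of peak to RMS:
CF = V_peak / V_rms
   = 28.61 / 3.697
   = 7.7387

7.7387


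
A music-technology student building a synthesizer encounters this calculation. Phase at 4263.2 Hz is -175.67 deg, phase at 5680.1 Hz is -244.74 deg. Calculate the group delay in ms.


Group delay from phase difference:
tau = -d(phi)/d(omega)
d(phi) = -69.07 deg = -1.205499 rad
d(omega) = 2*pi*(5680.1 - 4263.2) = 8902.6453 rad/s
tau = -(-1.205499) / 8902.6453
    = 0.1354 ms

0.1354 ms


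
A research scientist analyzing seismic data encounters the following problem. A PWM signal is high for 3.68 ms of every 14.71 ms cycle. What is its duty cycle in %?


Duty cycle as a percentage:
DC = (t_on / T) * 100
   = (3.68 / 14.71) * 100
   = 0.25017 * 100
   = 25.02 %

25.02 %


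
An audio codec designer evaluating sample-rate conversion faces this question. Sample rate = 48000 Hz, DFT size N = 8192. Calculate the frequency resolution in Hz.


DFT frequency resolution:
df = fs / N
   = 48000 / 8192
   = 5.8594 Hz

5.8594 Hz


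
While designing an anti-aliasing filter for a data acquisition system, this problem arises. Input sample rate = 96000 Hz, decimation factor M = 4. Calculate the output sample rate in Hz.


Decimation reduces the sample rate:
fs_out = fs_in / M
       = 96000 / 4
       = 24000.0 Hz

24000.0 Hz


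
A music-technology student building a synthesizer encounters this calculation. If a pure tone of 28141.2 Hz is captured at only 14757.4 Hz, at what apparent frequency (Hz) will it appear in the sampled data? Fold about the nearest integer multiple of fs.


Compute the nearest integer multiple of fs to the signal:
n = round(28141.2 / 14757.4) = 2
f_alias = |28141.2 - 2 * 14757.4|
        = |28141.2 - 29514.8|
        = 1373.6 Hz

1373.6


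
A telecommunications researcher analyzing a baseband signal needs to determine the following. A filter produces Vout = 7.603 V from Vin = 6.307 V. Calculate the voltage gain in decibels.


Voltage gain in dB:
G = 20 * log10(Vout / Vin)
  = 20 * log10(7.603 / 6.307)
  = 20 * log10(1.205486)
  = 20 * 0.081162
  = 1.62 dB

1.62 dB


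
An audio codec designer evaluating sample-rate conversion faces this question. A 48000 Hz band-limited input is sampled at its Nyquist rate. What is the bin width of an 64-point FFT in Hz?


Step 1 — Nyquist sampling rate:
fs = 2 * fmax = 2 * 48000 = 96000 Hz

Step 2 — DFT bin spacing:
df = fs / N = 96000 / 64 = 1500.0 Hz

1500.0 Hz


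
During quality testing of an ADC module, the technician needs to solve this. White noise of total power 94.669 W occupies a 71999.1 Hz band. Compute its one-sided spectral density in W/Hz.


Power spectral density:
PSD = P / BW
    = 94.669 / 71999.1
    = 0.00131486 W/Hz

0.00131486 W/Hz


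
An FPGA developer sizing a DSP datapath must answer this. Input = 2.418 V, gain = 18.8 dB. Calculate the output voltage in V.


Output voltage from dB gain:
V_out = V_in * 10^(gain_dB / 20)
      = 2.418 * 10^(18.8 / 20)
      = 2.418 * 8.709636
      = 21.0599 V

21.0599 V


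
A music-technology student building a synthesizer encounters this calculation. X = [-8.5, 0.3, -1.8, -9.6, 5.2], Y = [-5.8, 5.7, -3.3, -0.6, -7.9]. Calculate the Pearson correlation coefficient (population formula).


Pearson correlation coefficient (population):
r = cov(X,Y) / (std(X) * std(Y))
Mean X = -2.88, Mean Y = -2.38
Cov(X,Y) = -2.5284
Std(X) = 5.537292, Std(Y) = 4.72161
r = -0.0967

-0.0967


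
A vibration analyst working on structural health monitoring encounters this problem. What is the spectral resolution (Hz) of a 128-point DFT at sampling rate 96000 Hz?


DFT frequency resolution:
df = fs / N
   = 96000 / 128
   = 750.0 Hz

750.0 Hz


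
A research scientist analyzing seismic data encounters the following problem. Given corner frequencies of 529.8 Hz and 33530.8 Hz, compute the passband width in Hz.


Bandwidth is the difference of -3dB frequencies:
BW = f_high - f_low
   = 33530.8 - 529.8
   = 33001.0 Hz

33001.0 Hz


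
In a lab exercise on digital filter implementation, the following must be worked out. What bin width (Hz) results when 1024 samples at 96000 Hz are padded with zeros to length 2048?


Frequency resolution after zero-padding:
N_padded = 1024 * 2 = 2048
df = fs / N_padded
   = 96000 / 2048
   = 46.875 Hz

46.875 Hz


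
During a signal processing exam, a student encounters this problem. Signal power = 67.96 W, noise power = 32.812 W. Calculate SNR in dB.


SNR in decibels:
SNR = 10 * log10(Ps / Pn)
    = 10 * log10(67.96 / 32.812)
    = 10 * log10(2.0712)
    = 10 * 0.3162
    = 3.16 dB

3.16 dB


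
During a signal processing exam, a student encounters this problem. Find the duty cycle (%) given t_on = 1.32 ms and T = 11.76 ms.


Duty cycle as a percentage:
DC = (t_on / T) * 100
   = (1.32 / 11.76) * 100
   = 0.112245 * 100
   = 11.22 %

11.22 %


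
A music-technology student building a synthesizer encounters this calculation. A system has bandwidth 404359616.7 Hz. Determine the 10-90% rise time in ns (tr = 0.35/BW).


Rise time from bandwidth relationship:
tr = 0.35 / BW
   = 0.35 / 404359616.7
   = 8.655661583e-10 s
   = 0.8656 ns

0.8656 ns


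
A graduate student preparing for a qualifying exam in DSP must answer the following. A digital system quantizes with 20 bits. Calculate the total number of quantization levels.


Number of quantization levels = 2^N
= 2^20
= 1048576

1048576


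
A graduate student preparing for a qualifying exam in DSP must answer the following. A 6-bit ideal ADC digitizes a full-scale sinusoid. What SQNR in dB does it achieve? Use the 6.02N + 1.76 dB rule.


Theoretical SNR for a full-scale sinusoid:
SNR = 6.02 * N + 1.76
    = 6.02 * 6 + 1.76
    = 36.12 + 1.76
    = 37.88 dB

37.88 dB


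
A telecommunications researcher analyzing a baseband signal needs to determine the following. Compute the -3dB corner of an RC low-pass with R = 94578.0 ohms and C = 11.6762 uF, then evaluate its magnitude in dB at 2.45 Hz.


Step 1 — cutoff frequency:
fc = 1 / (2*pi*R*C)
C = 11.6762 uF = 1.16762e-05 F
fc = 1 / (2*pi*94578.0*1.16762e-05)
   = 0.144121 Hz

Step 2 — magnitude at f = 2.45 Hz:
|H(f)| = 1 / sqrt(1 + (f/fc)^2)
f/fc = 2.45 / 0.144121 = 16.999604
|H| = 1 / sqrt(1 + 288.986536) = 0.0587234
|H|_dB = 20*log10(0.0587234) = -24.62 dB

fc = 0.144121 Hz; |H(2.45 Hz)| = -24.62 dB


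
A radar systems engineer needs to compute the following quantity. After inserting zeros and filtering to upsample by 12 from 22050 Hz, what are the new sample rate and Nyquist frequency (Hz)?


Step 1 — output sample rate after interpolation by L:
fs_out = L * fs_in = 12 * 22050 = 264600 Hz

Step 2 — Nyquist frequency of the output stream:
f_Nyq = fs_out / 2 = 264600 / 2 = 132300.0 Hz

fs_out = 264600 Hz; f_Nyquist = 132300.0 Hz


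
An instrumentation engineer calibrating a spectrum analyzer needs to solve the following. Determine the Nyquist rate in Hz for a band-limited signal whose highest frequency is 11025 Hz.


The Nyquist rate is twice the maximum frequency component.
fs_min = 2 * fmax
      = 2 * 11025
      = 22050 Hz

22050


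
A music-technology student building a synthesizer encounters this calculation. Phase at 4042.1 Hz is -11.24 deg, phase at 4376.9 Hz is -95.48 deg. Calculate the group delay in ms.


Group delay from phase difference:
tau = -d(phi)/d(omega)
d(phi) = -84.24 deg = -1.470265 rad
d(omega) = 2*pi*(4376.9 - 4042.1) = 2103.6104 rad/s
tau = -(-1.470265) / 2103.6104
    = 0.6989 ms

0.6989 ms


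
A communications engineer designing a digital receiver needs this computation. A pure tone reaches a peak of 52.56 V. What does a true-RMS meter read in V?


RMS voltage for a sinusoidal waveform:
V_rms = V_peak / sqrt(2)
      = 52.56 / 1.414214
      = 37.166 V

37.166 V


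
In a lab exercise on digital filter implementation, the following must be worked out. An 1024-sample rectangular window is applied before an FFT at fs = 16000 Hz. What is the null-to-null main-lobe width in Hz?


Main lobe width for a rectangular window:
Width = 2 * fs / N
      = 2 * 16000 / 1024
      = 32000 / 1024
      = 31.25 Hz

31.25 Hz


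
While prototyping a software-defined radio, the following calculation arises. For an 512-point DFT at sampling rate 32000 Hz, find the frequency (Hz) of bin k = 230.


Frequency of DFT bin k:
f_k = k * fs / N
    = 230 * 32000 / 512
    = 7360000 / 512
    = 14375.0 Hz

14375.0 Hz


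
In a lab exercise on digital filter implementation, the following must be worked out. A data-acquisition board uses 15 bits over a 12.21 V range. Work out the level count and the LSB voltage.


Step 1 — number of quantization levels:
L = 2^N = 2^15 = 32768

Step 2 — LSB step size:
delta = Vfs / L
      = 12.21 / 32768
      = 0.00037262 V

Levels = 32768; step size = 0.00037262 V


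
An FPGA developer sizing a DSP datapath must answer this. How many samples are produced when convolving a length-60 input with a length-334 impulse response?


Linear convolution output length:
L = N + M - 1
  = 60 + 334 - 1
  = 393 samples

393


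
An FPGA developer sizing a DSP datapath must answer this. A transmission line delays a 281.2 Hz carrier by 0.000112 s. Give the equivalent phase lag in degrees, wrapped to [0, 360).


Phase shift from frequency and time delay:
phi = 360 * f * t_delay
    = 360 * 281.2 * 0.000112
    = 11.34 degrees
    mod 360 = 11.34 degrees

11.34 degrees


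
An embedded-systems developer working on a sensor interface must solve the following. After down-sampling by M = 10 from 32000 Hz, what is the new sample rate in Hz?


Decimation reduces the sample rate:
fs_out = fs_in / M
       = 32000 / 10
       = 3200.0 Hz

3200.0 Hz


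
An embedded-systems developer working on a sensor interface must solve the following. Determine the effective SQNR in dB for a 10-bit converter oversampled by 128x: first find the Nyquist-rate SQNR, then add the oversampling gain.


Step 1 — baseline SQNR at Nyquist:
SQNR_base = 6.02*N + 1.76
          = 6.02*10 + 1.76
          = 61.96 dB

Step 2 — oversampling processing gain:
G = 10*log10(OSR) = 10*log10(128) = 21.07 dB

Step 3 — total:
SQNR_total = 61.96 + 21.07 = 83.03 dB

Base SQNR = 61.96 dB; oversampled SQNR = 83.03 dB


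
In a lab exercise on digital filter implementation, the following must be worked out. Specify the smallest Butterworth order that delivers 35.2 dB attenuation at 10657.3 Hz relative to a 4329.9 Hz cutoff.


Butterworth filter order formula:
n = log10(10^(A/10) - 1) / (2 * log10(f_stop/f_pass))
10^(35.2/10) - 1 = 3310.3112
f_stop/f_pass = 10657.3 / 4329.9 = 2.4613
n = 4.4992 -> ceil = 5

5


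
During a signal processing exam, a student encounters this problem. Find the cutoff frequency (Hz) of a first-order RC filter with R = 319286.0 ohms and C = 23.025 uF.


Cutoff frequency of a first-order RC filter:
fc = 1 / (2 * pi * R * C)
C = 23.025 uF = 2.3025e-05 F
fc = 1 / (2 * pi * 319286.0 * 2.3025e-05)
   = 1 / 46.191214719327
   = 0.021649 Hz

0.021649 Hz


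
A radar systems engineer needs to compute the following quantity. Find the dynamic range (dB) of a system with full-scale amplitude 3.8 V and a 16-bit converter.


Dynamic range from full-scale to LSB:
V_min = V_max / 2^bits = 3.8 / 2^16
DR = 20 * log10(V_max / V_min)
   = 20 * log10(2^16)
   = 20 * 16 * log10(2)
   = 96.33 dB

96.33 dB


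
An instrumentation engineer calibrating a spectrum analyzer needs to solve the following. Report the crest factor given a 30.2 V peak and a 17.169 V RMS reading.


Crest factor is the ratio of peak to RMS:
CF = V_peak / V_rms
   = 30.2 / 17.169
   = 1.759

1.759


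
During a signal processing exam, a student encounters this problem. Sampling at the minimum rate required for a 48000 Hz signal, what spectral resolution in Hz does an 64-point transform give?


Step 1 — Nyquist sampling rate:
fs = 2 * fmax = 2 * 48000 = 96000 Hz

Step 2 — DFT bin spacing:
df = fs / N = 96000 / 64 = 1500.0 Hz

1500.0 Hz


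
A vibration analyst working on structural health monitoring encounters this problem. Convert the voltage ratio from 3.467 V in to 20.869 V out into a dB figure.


Voltage gain in dB:
G = 20 * log10(Vout / Vin)
  = 20 * log10(20.869 / 3.467)
  = 20 * log10(6.019325)
  = 20 * 0.779548
  = 15.59 dB

15.59 dB


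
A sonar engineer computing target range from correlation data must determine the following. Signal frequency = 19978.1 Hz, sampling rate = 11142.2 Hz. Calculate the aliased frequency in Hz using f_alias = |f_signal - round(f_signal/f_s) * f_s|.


Compute the nearest integer multiple of fs to the signal:
n = round(19978.1 / 11142.2) = 2
f_alias = |19978.1 - 2 * 11142.2|
        = |19978.1 - 22284.4|
        = 2306.3 Hz

2306.3


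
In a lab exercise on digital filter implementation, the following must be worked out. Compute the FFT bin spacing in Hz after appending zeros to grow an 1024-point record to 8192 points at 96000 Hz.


Frequency resolution after zero-padding:
N_padded = 1024 * 8 = 8192
df = fs / N_padded
   = 96000 / 8192
   = 11.7188 Hz

11.7188 Hz


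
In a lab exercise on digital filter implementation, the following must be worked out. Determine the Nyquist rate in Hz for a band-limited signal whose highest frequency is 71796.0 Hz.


The Nyquist rate is twice the maximum frequency component.
fs_min = 2 * fmax
      = 2 * 71796.0
      = 143592.0 Hz

143592.0


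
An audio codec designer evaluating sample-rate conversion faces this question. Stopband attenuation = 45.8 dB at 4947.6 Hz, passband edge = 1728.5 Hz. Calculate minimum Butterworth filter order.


Butterworth filter order formula:
n = log10(10^(A/10) - 1) / (2 * log10(f_stop/f_pass))
10^(45.8/10) - 1 = 38017.9396
f_stop/f_pass = 4947.6 / 1728.5 = 2.8624
n = 5.0139 -> ceil = 6

6


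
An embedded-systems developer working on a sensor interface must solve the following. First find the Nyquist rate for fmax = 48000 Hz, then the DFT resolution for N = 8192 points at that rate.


Step 1 — Nyquist sampling rate:
fs = 2 * fmax = 2 * 48000 = 96000 Hz

Step 2 — DFT bin spacing:
df = fs / N = 96000 / 8192 = 11.7188 Hz

11.7188 Hz


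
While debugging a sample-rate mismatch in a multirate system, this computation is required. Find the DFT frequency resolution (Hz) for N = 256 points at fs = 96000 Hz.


DFT frequency resolution:
df = fs / N
   = 96000 / 256
   = 375.0 Hz

375.0 Hz


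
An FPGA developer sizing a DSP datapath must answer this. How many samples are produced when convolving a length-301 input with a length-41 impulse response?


Linear convolution output length:
L = N + M - 1
  = 301 + 41 - 1
  = 341 samples

341


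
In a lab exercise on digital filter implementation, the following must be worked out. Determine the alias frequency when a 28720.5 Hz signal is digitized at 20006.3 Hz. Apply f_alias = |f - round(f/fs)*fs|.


Compute the nearest integer multiple of fs to the signal:
n = round(28720.5 / 20006.3) = 1
f_alias = |28720.5 - 1 * 20006.3|
        = |28720.5 - 20006.3|
        = 8714.2 Hz

8714.2


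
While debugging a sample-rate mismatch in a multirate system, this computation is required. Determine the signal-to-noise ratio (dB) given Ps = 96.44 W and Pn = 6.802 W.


SNR in decibels:
SNR = 10 * log10(Ps / Pn)
    = 10 * log10(96.44 / 6.802)
    = 10 * log10(14.1782)
    = 10 * 1.1516
    = 11.52 dB

11.52 dB


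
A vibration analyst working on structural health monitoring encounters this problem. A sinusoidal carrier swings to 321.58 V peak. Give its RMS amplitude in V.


RMS voltage for a sinusoidal waveform:
V_rms = V_peak / sqrt(2)
      = 321.58 / 1.414214
      = 227.391 V

227.391 V


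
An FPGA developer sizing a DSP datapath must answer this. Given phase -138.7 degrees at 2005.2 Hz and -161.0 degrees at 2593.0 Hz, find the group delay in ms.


Group delay from phase difference:
tau = -d(phi)/d(omega)
d(phi) = -22.3 deg = -0.389208 rad
d(omega) = 2*pi*(2593.0 - 2005.2) = 3693.2563 rad/s
tau = -(-0.389208) / 3693.2563
    = 0.1054 ms

0.1054 ms


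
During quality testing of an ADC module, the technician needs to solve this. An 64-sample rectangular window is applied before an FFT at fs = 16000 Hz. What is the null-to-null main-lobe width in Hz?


Main lobe width for a rectangular window:
Width = 2 * fs / N
      = 2 * 16000 / 64
      = 32000 / 64
      = 500.0 Hz

500.0 Hz


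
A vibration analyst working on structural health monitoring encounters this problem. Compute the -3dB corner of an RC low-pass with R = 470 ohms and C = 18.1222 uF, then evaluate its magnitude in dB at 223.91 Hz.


Step 1 — cutoff frequency:
fc = 1 / (2*pi*R*C)
C = 18.1222 uF = 1.81222e-05 F
fc = 1 / (2*pi*470*1.81222e-05)
   = 18.6858 Hz

Step 2 — magnitude at f = 223.91 Hz:
|H(f)| = 1 / sqrt(1 + (f/fc)^2)
f/fc = 223.91 / 18.6858 = 11.982896
|H| = 1 / sqrt(1 + 143.589797) = 0.0831632
|H|_dB = 20*log10(0.0831632) = -21.6 dB

fc = 18.6858 Hz; |H(223.91 Hz)| = -21.6 dB


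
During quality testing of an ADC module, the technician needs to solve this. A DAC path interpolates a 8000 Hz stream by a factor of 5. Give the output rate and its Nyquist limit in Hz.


Step 1 — output sample rate after interpolation by L:
fs_out = L * fs_in = 5 * 8000 = 40000 Hz

Step 2 — Nyquist frequency of the output stream:
f_Nyq = fs_out / 2 = 40000 / 2 = 20000.0 Hz

fs_out = 40000 Hz; f_Nyquist = 20000.0 Hz


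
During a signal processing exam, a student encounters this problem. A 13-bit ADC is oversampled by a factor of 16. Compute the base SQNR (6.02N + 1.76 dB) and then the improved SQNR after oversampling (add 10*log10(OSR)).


Step 1 — baseline SQNR at Nyquist:
SQNR_base = 6.02*N + 1.76
          = 6.02*13 + 1.76
          = 80.02 dB

Step 2 — oversampling processing gain:
G = 10*log10(OSR) = 10*log10(16) = 12.04 dB

Step 3 — total:
SQNR_total = 80.02 + 12.04 = 92.06 dB

Base SQNR = 80.02 dB; oversampled SQNR = 92.06 dB


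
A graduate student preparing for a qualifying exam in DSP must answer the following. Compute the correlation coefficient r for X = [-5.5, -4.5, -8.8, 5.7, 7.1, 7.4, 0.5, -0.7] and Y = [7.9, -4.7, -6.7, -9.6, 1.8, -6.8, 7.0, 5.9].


Pearson correlation coefficient (population):
r = cov(X,Y) / (std(X) * std(Y))
Mean X = 0.15, Mean Y = -0.65
Cov(X,Y) = -6.93125
Std(X) = 5.768015, Std(Y) = 6.62816
r = -0.1813

-0.1813


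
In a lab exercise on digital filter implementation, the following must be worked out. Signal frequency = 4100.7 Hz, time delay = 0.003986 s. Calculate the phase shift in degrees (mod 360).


Phase shift from frequency and time delay:
phi = 360 * f * t_delay
    = 360 * 4100.7 * 0.003986
    = 5884.34 degrees
    mod 360 = 124.34 degrees

124.34 degrees


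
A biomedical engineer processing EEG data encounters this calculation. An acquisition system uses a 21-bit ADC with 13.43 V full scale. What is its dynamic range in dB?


Dynamic range from full-scale to LSB:
V_min = V_max / 2^bits = 13.43 / 2^21
DR = 20 * log10(V_max / V_min)
   = 20 * log10(2^21)
   = 20 * 21 * log10(2)
   = 126.43 dB

126.43 dB


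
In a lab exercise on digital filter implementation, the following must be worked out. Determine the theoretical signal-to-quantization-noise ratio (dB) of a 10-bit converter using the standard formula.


Theoretical SNR for a full-scale sinusoid:
SNR = 6.02 * N + 1.76
    = 6.02 * 10 + 1.76
    = 60.2 + 1.76
    = 61.96 dB

61.96 dB


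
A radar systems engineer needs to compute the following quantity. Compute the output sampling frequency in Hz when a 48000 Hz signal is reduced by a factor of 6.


Decimation reduces the sample rate:
fs_out = fs_in / M
       = 48000 / 6
       = 8000.0 Hz

8000.0 Hz


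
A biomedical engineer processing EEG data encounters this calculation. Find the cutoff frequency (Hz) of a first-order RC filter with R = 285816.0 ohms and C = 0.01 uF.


Cutoff frequency of a first-order RC filter:
fc = 1 / (2 * pi * R * C)
C = 0.01 uF = 1e-08 F
fc = 1 / (2 * pi * 285816.0 * 1e-08)
   = 1 / 0.017958348917568
   = 55.684406 Hz

55.684406 Hz


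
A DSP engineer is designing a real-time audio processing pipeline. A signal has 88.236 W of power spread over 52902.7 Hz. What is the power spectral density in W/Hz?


Power spectral density:
PSD = P / BW
    = 88.236 / 52902.7
    = 0.00166789 W/Hz

0.00166789 W/Hz


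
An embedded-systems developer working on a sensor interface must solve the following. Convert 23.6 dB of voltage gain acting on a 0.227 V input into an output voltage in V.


Output voltage from dB gain:
V_out = V_in * 10^(gain_dB / 20)
      = 0.227 * 10^(23.6 / 20)
      = 0.227 * 15.135612
      = 3.4358 V

3.4358 V


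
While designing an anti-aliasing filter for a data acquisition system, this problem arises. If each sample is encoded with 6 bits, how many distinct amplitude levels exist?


Number of quantization levels = 2^N
= 2^6
= 64

64


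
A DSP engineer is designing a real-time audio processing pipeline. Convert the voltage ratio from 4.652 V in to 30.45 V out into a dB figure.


Voltage gain in dB:
G = 20 * log10(Vout / Vin)
  = 20 * log10(30.45 / 4.652)
  = 20 * log10(6.545572)
  = 20 * 0.815948
  = 16.32 dB

16.32 dB


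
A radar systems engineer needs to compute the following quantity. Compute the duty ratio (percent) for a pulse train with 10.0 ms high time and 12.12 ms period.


Duty cycle as a percentage:
DC = (t_on / T) * 100
   = (10.0 / 12.12) * 100
   = 0.825083 * 100
   = 82.51 %

82.51 %


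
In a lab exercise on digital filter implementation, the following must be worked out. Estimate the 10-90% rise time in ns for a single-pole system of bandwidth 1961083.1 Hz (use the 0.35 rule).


Rise time from bandwidth relationship:
tr = 0.35 / BW
   = 0.35 / 1961083.1
   = 1.784728041e-07 s
   = 178.4728 ns

178.4728 ns


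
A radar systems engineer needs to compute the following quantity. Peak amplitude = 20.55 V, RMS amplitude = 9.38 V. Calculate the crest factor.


Crest factor is the ratio of peak to RMS:
CF = V_peak / V_rms
   = 20.55 / 9.38
   = 2.1908

2.1908


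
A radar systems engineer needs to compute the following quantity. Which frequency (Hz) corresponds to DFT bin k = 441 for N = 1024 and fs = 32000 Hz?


Frequency of DFT bin k:
f_k = k * fs / N
    = 441 * 32000 / 1024
    = 14112000 / 1024
    = 13781.25 Hz

13781.25 Hz


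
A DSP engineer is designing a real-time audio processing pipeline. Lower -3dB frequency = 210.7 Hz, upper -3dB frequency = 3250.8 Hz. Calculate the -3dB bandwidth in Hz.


Bandwidth is the difference of -3dB frequencies:
BW = f_high - f_low
   = 3250.8 - 210.7
   = 3040.1 Hz

3040.1 Hz


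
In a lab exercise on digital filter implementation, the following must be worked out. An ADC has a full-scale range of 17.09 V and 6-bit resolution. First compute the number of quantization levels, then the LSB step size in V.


Step 1 — number of quantization levels:
L = 2^N = 2^6 = 64

Step 2 — LSB step size:
delta = Vfs / L
      = 17.09 / 64
      = 0.26703125 V

Levels = 64; step size = 0.26703125 V


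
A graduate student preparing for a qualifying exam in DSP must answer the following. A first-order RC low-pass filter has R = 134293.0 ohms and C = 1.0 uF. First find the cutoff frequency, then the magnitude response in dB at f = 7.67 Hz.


Step 1 — cutoff frequency:
fc = 1 / (2*pi*R*C)
C = 1.0 uF = 1e-06 F
fc = 1 / (2*pi*134293.0*1e-06)
   = 1.18513 Hz

Step 2 — magnitude at f = 7.67 Hz:
|H(f)| = 1 / sqrt(1 + (f/fc)^2)
f/fc = 7.67 / 1.18513 = 6.471864
|H| = 1 / sqrt(1 + 41.885024) = 0.1527029
|H|_dB = 20*log10(0.1527029) = -16.32 dB

fc = 1.18513 Hz; |H(7.67 Hz)| = -16.32 dB


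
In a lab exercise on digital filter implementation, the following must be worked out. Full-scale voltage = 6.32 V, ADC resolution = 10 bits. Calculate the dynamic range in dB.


Dynamic range from full-scale to LSB:
V_min = V_max / 2^bits = 6.32 / 2^10
DR = 20 * log10(V_max / V_min)
   = 20 * log10(2^10)
   = 20 * 10 * log10(2)
   = 60.21 dB

60.21 dB


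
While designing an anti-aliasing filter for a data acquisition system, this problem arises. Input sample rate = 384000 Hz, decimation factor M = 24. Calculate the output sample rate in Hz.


Decimation reduces the sample rate:
fs_out = fs_in / M
       = 384000 / 24
       = 16000.0 Hz

16000.0 Hz


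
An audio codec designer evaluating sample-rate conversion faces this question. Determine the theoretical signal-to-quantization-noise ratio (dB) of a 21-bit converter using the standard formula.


Theoretical SNR for a full-scale sinusoid:
SNR = 6.02 * N + 1.76
    = 6.02 * 21 + 1.76
    = 126.42 + 1.76
    = 128.18 dB

128.18 dB


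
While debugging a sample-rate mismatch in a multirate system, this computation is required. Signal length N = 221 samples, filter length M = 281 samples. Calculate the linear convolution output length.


Linear convolution output length:
L = N + M - 1
  = 221 + 281 - 1
  = 501 samples

501


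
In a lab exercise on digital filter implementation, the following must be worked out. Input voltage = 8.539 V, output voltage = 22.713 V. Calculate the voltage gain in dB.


Voltage gain in dB:
G = 20 * log10(Vout / Vin)
  = 20 * log10(22.713 / 8.539)
  = 20 * log10(2.659913)
  = 20 * 0.424867
  = 8.5 dB

8.5 dB


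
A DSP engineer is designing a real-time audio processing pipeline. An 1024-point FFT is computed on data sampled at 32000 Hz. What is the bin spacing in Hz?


DFT frequency resolution:
df = fs / N
   = 32000 / 1024
   = 31.25 Hz

31.25 Hz


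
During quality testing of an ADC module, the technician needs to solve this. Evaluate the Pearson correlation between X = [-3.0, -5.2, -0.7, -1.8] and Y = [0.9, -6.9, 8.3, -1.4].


Pearson correlation coefficient (population):
r = cov(X,Y) / (std(X) * std(Y))
Mean X = -2.675, Mean Y = 0.225
Cov(X,Y) = 8.074375
Std(X) = 1.669394, Std(Y) = 5.455903
r = 0.8865

0.8865


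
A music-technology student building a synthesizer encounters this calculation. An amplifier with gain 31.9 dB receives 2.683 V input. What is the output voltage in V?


Output voltage from dB gain:
V_out = V_in * 10^(gain_dB / 20)
      = 2.683 * 10^(31.9 / 20)
      = 2.683 * 39.355008
      = 105.5895 V

105.5895 V


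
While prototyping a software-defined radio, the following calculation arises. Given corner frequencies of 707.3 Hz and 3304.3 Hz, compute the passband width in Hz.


Bandwidth is the difference of -3dB frequencies:
BW = f_high - f_low
   = 3304.3 - 707.3
   = 2597.0 Hz

2597.0 Hz


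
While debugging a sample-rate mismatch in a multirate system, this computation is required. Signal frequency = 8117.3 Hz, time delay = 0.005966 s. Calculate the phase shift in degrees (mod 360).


Phase shift from frequency and time delay:
phi = 360 * f * t_delay
    = 360 * 8117.3 * 0.005966
    = 17434.01 degrees
    mod 360 = 154.01 degrees

154.01 degrees


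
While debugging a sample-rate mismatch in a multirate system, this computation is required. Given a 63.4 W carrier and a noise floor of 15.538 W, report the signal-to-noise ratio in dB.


SNR in decibels:
SNR = 10 * log10(Ps / Pn)
    = 10 * log10(63.4 / 15.538)
    = 10 * log10(4.0803)
    = 10 * 0.6107
    = 6.11 dB

6.11 dB


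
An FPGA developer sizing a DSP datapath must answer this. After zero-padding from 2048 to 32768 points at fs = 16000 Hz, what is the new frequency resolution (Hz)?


Frequency resolution after zero-padding:
N_padded = 2048 * 16 = 32768
df = fs / N_padded
   = 16000 / 32768
   = 0.4883 Hz

0.4883 Hz


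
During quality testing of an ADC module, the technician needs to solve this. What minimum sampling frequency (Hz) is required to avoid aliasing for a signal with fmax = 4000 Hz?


The Nyquist rate is twice the maximum frequency component.
fs_min = 2 * fmax
      = 2 * 4000
      = 8000 Hz

8000


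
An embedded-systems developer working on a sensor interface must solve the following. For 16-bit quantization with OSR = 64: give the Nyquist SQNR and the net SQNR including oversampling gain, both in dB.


Step 1 — baseline SQNR at Nyquist:
SQNR_base = 6.02*N + 1.76
          = 6.02*16 + 1.76
          = 98.08 dB

Step 2 — oversampling processing gain:
G = 10*log10(OSR) = 10*log10(64) = 18.06 dB

Step 3 — total:
SQNR_total = 98.08 + 18.06 = 116.14 dB

Base SQNR = 98.08 dB; oversampled SQNR = 116.14 dB


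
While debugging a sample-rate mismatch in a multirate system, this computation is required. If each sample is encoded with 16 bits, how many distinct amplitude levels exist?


Number of quantization levels = 2^N
= 2^16
= 65536

65536


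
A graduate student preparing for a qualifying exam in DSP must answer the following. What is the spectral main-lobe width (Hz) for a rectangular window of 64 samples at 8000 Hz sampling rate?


Main lobe width for a rectangular window:
Width = 2 * fs / N
      = 2 * 8000 / 64
      = 16000 / 64
      = 250.0 Hz

250.0 Hz


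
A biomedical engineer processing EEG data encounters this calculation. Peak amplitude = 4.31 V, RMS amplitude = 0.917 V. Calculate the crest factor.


Crest factor is the ratio of peak to RMS:
CF = V_peak / V_rms
   = 4.31 / 0.917
   = 4.7001

4.7001


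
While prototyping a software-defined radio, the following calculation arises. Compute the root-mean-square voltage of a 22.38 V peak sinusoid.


RMS voltage for a sinusoidal waveform:
V_rms = V_peak / sqrt(2)
      = 22.38 / 1.414214
      = 15.825 V

15.825 V


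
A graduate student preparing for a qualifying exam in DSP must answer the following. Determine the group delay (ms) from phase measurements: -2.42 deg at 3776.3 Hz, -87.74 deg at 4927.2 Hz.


Group delay from phase difference:
tau = -d(phi)/d(omega)
d(phi) = -85.32 deg = -1.489115 rad
d(omega) = 2*pi*(4927.2 - 3776.3) = 7231.318 rad/s
tau = -(-1.489115) / 7231.318
    = 0.2059 ms

0.2059 ms


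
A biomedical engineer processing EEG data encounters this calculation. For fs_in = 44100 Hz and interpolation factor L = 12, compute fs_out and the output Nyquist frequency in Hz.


Step 1 — output sample rate after interpolation by L:
fs_out = L * fs_in = 12 * 44100 = 529200 Hz

Step 2 — Nyquist frequency of the output stream:
f_Nyq = fs_out / 2 = 529200 / 2 = 264600.0 Hz

fs_out = 529200 Hz; f_Nyquist = 264600.0 Hz


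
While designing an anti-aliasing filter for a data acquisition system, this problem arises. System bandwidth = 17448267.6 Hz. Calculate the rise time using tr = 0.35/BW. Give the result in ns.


Rise time from bandwidth relationship:
tr = 0.35 / BW
   = 0.35 / 17448267.6
   = 2.005929804e-08 s
   = 20.0593 ns

20.0593 ns


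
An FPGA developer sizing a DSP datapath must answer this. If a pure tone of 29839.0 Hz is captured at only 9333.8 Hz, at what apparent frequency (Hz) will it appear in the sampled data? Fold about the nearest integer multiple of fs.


Compute the nearest integer multiple of fs to the signal:
n = round(29839.0 / 9333.8) = 3
f_alias = |29839.0 - 3 * 9333.8|
        = |29839.0 - 28001.4|
        = 1837.6 Hz

1837.6


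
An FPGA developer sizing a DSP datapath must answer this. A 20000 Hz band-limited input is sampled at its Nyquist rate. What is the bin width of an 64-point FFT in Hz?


Step 1 — Nyquist sampling rate:
fs = 2 * fmax = 2 * 20000 = 40000 Hz

Step 2 — DFT bin spacing:
df = fs / N = 40000 / 64 = 625.0 Hz

625.0 Hz


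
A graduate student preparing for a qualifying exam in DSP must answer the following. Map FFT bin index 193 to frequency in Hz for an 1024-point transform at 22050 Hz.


Frequency of DFT bin k:
f_k = k * fs / N
    = 193 * 22050 / 1024
    = 4255650 / 1024
    = 4155.908 Hz

4155.908 Hz


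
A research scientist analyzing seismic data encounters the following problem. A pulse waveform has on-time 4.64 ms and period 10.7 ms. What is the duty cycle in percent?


Duty cycle as a percentage:
DC = (t_on / T) * 100
   = (4.64 / 10.7) * 100
   = 0.433645 * 100
   = 43.36 %

43.36 %


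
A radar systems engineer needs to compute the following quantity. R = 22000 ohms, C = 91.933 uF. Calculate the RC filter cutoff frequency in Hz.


Cutoff frequency of a first-order RC filter:
fc = 1 / (2 * pi * R * C)
C = 91.933 uF = 9.1933e-05 F
fc = 1 / (2 * pi * 22000 * 9.1933e-05)
   = 1 / 12.707905646589
   = 0.078691 Hz

0.078691 Hz


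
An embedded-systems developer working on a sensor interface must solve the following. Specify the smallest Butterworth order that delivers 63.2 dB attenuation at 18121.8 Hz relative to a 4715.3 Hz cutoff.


Butterworth filter order formula:
n = log10(10^(A/10) - 1) / (2 * log10(f_stop/f_pass))
10^(63.2/10) - 1 = 2089295.1309
f_stop/f_pass = 18121.8 / 4715.3 = 3.8432
n = 5.4046 -> ceil = 6

6


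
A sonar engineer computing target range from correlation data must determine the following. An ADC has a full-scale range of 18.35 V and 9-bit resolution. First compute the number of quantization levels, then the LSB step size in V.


Step 1 — number of quantization levels:
L = 2^N = 2^9 = 512

Step 2 — LSB step size:
delta = Vfs / L
      = 18.35 / 512
      = 0.03583984 V

Levels = 512; step size = 0.03583984 V


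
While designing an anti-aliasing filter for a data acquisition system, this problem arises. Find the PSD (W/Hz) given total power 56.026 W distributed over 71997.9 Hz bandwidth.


Power spectral density:
PSD = P / BW
    = 56.026 / 71997.9
    = 0.00077816 W/Hz

0.00077816 W/Hz


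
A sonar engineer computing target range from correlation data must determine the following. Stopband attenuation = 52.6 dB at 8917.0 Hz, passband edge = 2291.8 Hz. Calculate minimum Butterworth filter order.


Butterworth filter order formula:
n = log10(10^(A/10) - 1) / (2 * log10(f_stop/f_pass))
10^(52.6/10) - 1 = 181969.0859
f_stop/f_pass = 8917.0 / 2291.8 = 3.8908
n = 4.4573 -> ceil = 5

5


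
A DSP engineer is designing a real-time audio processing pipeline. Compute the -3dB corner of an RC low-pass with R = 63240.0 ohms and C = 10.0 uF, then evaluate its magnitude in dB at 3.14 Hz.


Step 1 — cutoff frequency:
fc = 1 / (2*pi*R*C)
C = 10.0 uF = 1e-05 F
fc = 1 / (2*pi*63240.0*1e-05)
   = 0.251668 Hz

Step 2 — magnitude at f = 3.14 Hz:
|H(f)| = 1 / sqrt(1 + (f/fc)^2)
f/fc = 3.14 / 0.251668 = 12.476755
|H| = 1 / sqrt(1 + 155.669415) = 0.0798928
|H|_dB = 20*log10(0.0798928) = -21.95 dB

fc = 0.251668 Hz; |H(3.14 Hz)| = -21.95 dB


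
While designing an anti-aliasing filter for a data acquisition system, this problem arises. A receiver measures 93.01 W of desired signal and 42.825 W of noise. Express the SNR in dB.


SNR in decibels:
SNR = 10 * log10(Ps / Pn)
    = 10 * log10(93.01 / 42.825)
    = 10 * log10(2.1719)
    = 10 * 0.3368
    = 3.37 dB

3.37 dB


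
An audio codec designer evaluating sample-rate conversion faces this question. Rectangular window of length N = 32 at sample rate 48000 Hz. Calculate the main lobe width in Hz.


Main lobe width for a rectangular window:
Width = 2 * fs / N
      = 2 * 48000 / 32
      = 96000 / 32
      = 3000.0 Hz

3000.0 Hz


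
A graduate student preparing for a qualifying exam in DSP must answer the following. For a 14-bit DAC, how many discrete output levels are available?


Number of quantization levels = 2^N
= 2^14
= 16384

16384


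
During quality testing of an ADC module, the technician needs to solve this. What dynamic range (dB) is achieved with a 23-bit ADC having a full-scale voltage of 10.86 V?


Dynamic range from full-scale to LSB:
V_min = V_max / 2^bits = 10.86 / 2^23
DR = 20 * log10(V_max / V_min)
   = 20 * log10(2^23)
   = 20 * 23 * log10(2)
   = 138.47 dB

138.47 dB


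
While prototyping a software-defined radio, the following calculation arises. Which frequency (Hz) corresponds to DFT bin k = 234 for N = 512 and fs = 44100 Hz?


Frequency of DFT bin k:
f_k = k * fs / N
    = 234 * 44100 / 512
    = 10319400 / 512
    = 20155.078 Hz

20155.078 Hz


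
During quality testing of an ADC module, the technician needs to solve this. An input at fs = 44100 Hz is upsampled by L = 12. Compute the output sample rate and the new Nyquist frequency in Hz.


Step 1 — output sample rate after interpolation by L:
fs_out = L * fs_in = 12 * 44100 = 529200 Hz

Step 2 — Nyquist frequency of the output stream:
f_Nyq = fs_out / 2 = 529200 / 2 = 264600.0 Hz

fs_out = 529200 Hz; f_Nyquist = 264600.0 Hz


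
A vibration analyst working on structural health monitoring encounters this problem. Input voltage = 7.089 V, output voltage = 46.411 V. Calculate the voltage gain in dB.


Voltage gain in dB:
G = 20 * log10(Vout / Vin)
  = 20 * log10(46.411 / 7.089)
  = 20 * log10(6.546904)
  = 20 * 0.816036
  = 16.32 dB

16.32 dB


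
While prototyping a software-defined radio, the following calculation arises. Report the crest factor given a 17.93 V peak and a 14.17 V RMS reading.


Crest factor is the ratio of peak to RMS:
CF = V_peak / V_rms
   = 17.93 / 14.17
   = 1.2653

1.2653
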